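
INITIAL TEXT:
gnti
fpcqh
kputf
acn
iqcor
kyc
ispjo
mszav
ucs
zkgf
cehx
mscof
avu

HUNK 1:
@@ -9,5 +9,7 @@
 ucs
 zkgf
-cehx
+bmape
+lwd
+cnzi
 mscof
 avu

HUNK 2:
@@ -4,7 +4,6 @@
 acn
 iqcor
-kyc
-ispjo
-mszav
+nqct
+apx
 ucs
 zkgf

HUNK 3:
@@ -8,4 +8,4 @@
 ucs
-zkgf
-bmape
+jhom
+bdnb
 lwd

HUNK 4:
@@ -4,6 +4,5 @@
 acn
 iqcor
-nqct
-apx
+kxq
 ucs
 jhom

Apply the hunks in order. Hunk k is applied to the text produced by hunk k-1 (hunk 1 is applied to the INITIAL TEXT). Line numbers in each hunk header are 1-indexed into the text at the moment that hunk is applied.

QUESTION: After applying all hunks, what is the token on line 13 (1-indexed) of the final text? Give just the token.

Hunk 1: at line 9 remove [cehx] add [bmape,lwd,cnzi] -> 15 lines: gnti fpcqh kputf acn iqcor kyc ispjo mszav ucs zkgf bmape lwd cnzi mscof avu
Hunk 2: at line 4 remove [kyc,ispjo,mszav] add [nqct,apx] -> 14 lines: gnti fpcqh kputf acn iqcor nqct apx ucs zkgf bmape lwd cnzi mscof avu
Hunk 3: at line 8 remove [zkgf,bmape] add [jhom,bdnb] -> 14 lines: gnti fpcqh kputf acn iqcor nqct apx ucs jhom bdnb lwd cnzi mscof avu
Hunk 4: at line 4 remove [nqct,apx] add [kxq] -> 13 lines: gnti fpcqh kputf acn iqcor kxq ucs jhom bdnb lwd cnzi mscof avu
Final line 13: avu

Answer: avu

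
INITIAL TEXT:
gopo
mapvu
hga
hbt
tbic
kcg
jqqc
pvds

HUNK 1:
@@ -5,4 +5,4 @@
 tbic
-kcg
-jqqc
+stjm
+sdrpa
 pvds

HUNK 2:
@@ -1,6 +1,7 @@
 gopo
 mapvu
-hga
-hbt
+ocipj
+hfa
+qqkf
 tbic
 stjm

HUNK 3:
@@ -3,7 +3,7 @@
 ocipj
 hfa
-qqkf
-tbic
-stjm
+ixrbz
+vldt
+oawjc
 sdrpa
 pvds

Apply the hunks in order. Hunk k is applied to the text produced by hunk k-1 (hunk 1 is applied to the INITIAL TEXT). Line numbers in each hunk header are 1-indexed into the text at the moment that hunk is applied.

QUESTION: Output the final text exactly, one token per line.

Hunk 1: at line 5 remove [kcg,jqqc] add [stjm,sdrpa] -> 8 lines: gopo mapvu hga hbt tbic stjm sdrpa pvds
Hunk 2: at line 1 remove [hga,hbt] add [ocipj,hfa,qqkf] -> 9 lines: gopo mapvu ocipj hfa qqkf tbic stjm sdrpa pvds
Hunk 3: at line 3 remove [qqkf,tbic,stjm] add [ixrbz,vldt,oawjc] -> 9 lines: gopo mapvu ocipj hfa ixrbz vldt oawjc sdrpa pvds

Answer: gopo
mapvu
ocipj
hfa
ixrbz
vldt
oawjc
sdrpa
pvds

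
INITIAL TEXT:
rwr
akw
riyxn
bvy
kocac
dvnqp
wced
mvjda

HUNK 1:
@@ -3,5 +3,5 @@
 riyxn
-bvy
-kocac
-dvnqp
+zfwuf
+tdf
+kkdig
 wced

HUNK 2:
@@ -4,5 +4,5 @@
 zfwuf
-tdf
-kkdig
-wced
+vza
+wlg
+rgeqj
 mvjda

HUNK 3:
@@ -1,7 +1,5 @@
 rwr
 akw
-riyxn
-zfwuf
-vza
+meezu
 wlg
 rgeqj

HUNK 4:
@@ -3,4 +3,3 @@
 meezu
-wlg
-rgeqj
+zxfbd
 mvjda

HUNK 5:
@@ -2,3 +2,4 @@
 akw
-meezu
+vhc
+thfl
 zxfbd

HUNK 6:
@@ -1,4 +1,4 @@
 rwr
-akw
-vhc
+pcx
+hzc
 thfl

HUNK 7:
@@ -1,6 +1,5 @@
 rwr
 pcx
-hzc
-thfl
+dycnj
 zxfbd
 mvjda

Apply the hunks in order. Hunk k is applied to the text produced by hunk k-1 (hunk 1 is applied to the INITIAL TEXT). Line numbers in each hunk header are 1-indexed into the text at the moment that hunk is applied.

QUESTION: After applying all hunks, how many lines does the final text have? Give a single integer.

Hunk 1: at line 3 remove [bvy,kocac,dvnqp] add [zfwuf,tdf,kkdig] -> 8 lines: rwr akw riyxn zfwuf tdf kkdig wced mvjda
Hunk 2: at line 4 remove [tdf,kkdig,wced] add [vza,wlg,rgeqj] -> 8 lines: rwr akw riyxn zfwuf vza wlg rgeqj mvjda
Hunk 3: at line 1 remove [riyxn,zfwuf,vza] add [meezu] -> 6 lines: rwr akw meezu wlg rgeqj mvjda
Hunk 4: at line 3 remove [wlg,rgeqj] add [zxfbd] -> 5 lines: rwr akw meezu zxfbd mvjda
Hunk 5: at line 2 remove [meezu] add [vhc,thfl] -> 6 lines: rwr akw vhc thfl zxfbd mvjda
Hunk 6: at line 1 remove [akw,vhc] add [pcx,hzc] -> 6 lines: rwr pcx hzc thfl zxfbd mvjda
Hunk 7: at line 1 remove [hzc,thfl] add [dycnj] -> 5 lines: rwr pcx dycnj zxfbd mvjda
Final line count: 5

Answer: 5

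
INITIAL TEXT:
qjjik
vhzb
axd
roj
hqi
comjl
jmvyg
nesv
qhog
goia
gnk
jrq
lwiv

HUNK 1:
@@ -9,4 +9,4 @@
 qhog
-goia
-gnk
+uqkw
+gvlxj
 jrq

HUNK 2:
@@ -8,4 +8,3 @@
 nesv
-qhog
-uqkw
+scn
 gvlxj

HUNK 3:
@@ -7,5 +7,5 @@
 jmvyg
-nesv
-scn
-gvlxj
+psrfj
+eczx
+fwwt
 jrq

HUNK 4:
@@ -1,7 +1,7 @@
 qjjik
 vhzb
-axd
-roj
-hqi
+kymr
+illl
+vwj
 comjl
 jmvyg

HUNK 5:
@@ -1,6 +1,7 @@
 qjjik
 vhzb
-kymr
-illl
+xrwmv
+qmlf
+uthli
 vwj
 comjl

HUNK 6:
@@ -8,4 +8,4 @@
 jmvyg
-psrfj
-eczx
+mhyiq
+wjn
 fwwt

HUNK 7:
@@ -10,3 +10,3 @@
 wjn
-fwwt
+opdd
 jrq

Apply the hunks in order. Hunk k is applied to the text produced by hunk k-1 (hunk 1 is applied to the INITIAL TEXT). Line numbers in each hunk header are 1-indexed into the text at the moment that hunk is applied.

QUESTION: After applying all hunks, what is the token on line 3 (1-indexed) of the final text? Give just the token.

Answer: xrwmv

Derivation:
Hunk 1: at line 9 remove [goia,gnk] add [uqkw,gvlxj] -> 13 lines: qjjik vhzb axd roj hqi comjl jmvyg nesv qhog uqkw gvlxj jrq lwiv
Hunk 2: at line 8 remove [qhog,uqkw] add [scn] -> 12 lines: qjjik vhzb axd roj hqi comjl jmvyg nesv scn gvlxj jrq lwiv
Hunk 3: at line 7 remove [nesv,scn,gvlxj] add [psrfj,eczx,fwwt] -> 12 lines: qjjik vhzb axd roj hqi comjl jmvyg psrfj eczx fwwt jrq lwiv
Hunk 4: at line 1 remove [axd,roj,hqi] add [kymr,illl,vwj] -> 12 lines: qjjik vhzb kymr illl vwj comjl jmvyg psrfj eczx fwwt jrq lwiv
Hunk 5: at line 1 remove [kymr,illl] add [xrwmv,qmlf,uthli] -> 13 lines: qjjik vhzb xrwmv qmlf uthli vwj comjl jmvyg psrfj eczx fwwt jrq lwiv
Hunk 6: at line 8 remove [psrfj,eczx] add [mhyiq,wjn] -> 13 lines: qjjik vhzb xrwmv qmlf uthli vwj comjl jmvyg mhyiq wjn fwwt jrq lwiv
Hunk 7: at line 10 remove [fwwt] add [opdd] -> 13 lines: qjjik vhzb xrwmv qmlf uthli vwj comjl jmvyg mhyiq wjn opdd jrq lwiv
Final line 3: xrwmv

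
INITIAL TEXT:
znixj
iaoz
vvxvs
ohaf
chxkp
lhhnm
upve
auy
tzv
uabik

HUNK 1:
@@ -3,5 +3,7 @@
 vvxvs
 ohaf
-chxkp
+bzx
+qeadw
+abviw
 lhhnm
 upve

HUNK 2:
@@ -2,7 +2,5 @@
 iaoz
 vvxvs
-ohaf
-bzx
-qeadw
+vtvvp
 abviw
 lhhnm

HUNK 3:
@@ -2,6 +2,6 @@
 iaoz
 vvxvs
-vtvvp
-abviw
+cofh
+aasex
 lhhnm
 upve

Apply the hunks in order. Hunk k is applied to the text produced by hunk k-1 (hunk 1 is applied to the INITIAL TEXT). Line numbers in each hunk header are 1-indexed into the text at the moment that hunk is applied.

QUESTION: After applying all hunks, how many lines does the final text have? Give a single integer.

Answer: 10

Derivation:
Hunk 1: at line 3 remove [chxkp] add [bzx,qeadw,abviw] -> 12 lines: znixj iaoz vvxvs ohaf bzx qeadw abviw lhhnm upve auy tzv uabik
Hunk 2: at line 2 remove [ohaf,bzx,qeadw] add [vtvvp] -> 10 lines: znixj iaoz vvxvs vtvvp abviw lhhnm upve auy tzv uabik
Hunk 3: at line 2 remove [vtvvp,abviw] add [cofh,aasex] -> 10 lines: znixj iaoz vvxvs cofh aasex lhhnm upve auy tzv uabik
Final line count: 10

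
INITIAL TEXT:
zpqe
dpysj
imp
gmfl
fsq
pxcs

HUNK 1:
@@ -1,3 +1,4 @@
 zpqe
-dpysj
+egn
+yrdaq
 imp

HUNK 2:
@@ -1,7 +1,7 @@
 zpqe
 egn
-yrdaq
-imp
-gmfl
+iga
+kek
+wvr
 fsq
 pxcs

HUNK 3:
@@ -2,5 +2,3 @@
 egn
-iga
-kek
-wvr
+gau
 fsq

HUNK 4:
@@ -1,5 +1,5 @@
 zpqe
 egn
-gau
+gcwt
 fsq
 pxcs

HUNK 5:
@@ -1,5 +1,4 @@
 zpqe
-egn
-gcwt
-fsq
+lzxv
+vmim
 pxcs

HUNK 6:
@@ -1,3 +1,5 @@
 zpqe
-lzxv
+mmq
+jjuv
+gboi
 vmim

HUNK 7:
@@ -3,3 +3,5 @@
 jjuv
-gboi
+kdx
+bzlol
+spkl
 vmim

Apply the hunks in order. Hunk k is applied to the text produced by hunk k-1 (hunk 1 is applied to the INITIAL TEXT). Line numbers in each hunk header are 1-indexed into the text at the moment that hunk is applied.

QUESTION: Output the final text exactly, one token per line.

Answer: zpqe
mmq
jjuv
kdx
bzlol
spkl
vmim
pxcs

Derivation:
Hunk 1: at line 1 remove [dpysj] add [egn,yrdaq] -> 7 lines: zpqe egn yrdaq imp gmfl fsq pxcs
Hunk 2: at line 1 remove [yrdaq,imp,gmfl] add [iga,kek,wvr] -> 7 lines: zpqe egn iga kek wvr fsq pxcs
Hunk 3: at line 2 remove [iga,kek,wvr] add [gau] -> 5 lines: zpqe egn gau fsq pxcs
Hunk 4: at line 1 remove [gau] add [gcwt] -> 5 lines: zpqe egn gcwt fsq pxcs
Hunk 5: at line 1 remove [egn,gcwt,fsq] add [lzxv,vmim] -> 4 lines: zpqe lzxv vmim pxcs
Hunk 6: at line 1 remove [lzxv] add [mmq,jjuv,gboi] -> 6 lines: zpqe mmq jjuv gboi vmim pxcs
Hunk 7: at line 3 remove [gboi] add [kdx,bzlol,spkl] -> 8 lines: zpqe mmq jjuv kdx bzlol spkl vmim pxcs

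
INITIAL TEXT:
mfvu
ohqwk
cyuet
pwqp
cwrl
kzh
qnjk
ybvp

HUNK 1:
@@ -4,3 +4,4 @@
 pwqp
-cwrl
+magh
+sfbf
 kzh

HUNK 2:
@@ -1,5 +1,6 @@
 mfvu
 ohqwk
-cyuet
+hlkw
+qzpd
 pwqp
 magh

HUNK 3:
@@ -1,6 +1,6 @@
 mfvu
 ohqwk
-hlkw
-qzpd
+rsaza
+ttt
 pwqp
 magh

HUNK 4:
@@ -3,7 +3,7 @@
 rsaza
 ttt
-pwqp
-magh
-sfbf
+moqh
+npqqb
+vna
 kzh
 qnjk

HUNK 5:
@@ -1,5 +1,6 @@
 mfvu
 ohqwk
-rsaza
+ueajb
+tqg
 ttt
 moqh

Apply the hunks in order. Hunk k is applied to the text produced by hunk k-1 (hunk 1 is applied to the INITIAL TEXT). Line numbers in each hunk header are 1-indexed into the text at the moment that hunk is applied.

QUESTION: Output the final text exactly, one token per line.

Answer: mfvu
ohqwk
ueajb
tqg
ttt
moqh
npqqb
vna
kzh
qnjk
ybvp

Derivation:
Hunk 1: at line 4 remove [cwrl] add [magh,sfbf] -> 9 lines: mfvu ohqwk cyuet pwqp magh sfbf kzh qnjk ybvp
Hunk 2: at line 1 remove [cyuet] add [hlkw,qzpd] -> 10 lines: mfvu ohqwk hlkw qzpd pwqp magh sfbf kzh qnjk ybvp
Hunk 3: at line 1 remove [hlkw,qzpd] add [rsaza,ttt] -> 10 lines: mfvu ohqwk rsaza ttt pwqp magh sfbf kzh qnjk ybvp
Hunk 4: at line 3 remove [pwqp,magh,sfbf] add [moqh,npqqb,vna] -> 10 lines: mfvu ohqwk rsaza ttt moqh npqqb vna kzh qnjk ybvp
Hunk 5: at line 1 remove [rsaza] add [ueajb,tqg] -> 11 lines: mfvu ohqwk ueajb tqg ttt moqh npqqb vna kzh qnjk ybvp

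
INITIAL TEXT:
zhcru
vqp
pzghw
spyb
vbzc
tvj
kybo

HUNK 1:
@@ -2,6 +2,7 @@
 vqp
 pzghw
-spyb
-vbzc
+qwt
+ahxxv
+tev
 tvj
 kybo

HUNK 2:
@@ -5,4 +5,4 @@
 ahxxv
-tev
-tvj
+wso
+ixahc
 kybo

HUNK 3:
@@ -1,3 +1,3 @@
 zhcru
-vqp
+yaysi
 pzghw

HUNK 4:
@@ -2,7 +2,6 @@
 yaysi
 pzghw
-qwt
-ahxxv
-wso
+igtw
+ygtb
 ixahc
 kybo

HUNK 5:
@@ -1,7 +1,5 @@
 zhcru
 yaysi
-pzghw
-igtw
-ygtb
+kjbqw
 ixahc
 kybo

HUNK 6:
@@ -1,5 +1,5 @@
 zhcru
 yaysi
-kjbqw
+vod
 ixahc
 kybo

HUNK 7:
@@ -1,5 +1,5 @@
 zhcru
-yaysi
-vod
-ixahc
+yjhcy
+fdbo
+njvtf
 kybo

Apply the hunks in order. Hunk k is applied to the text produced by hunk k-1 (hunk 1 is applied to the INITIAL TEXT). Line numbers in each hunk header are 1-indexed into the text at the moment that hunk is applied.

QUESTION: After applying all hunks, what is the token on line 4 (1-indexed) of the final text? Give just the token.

Hunk 1: at line 2 remove [spyb,vbzc] add [qwt,ahxxv,tev] -> 8 lines: zhcru vqp pzghw qwt ahxxv tev tvj kybo
Hunk 2: at line 5 remove [tev,tvj] add [wso,ixahc] -> 8 lines: zhcru vqp pzghw qwt ahxxv wso ixahc kybo
Hunk 3: at line 1 remove [vqp] add [yaysi] -> 8 lines: zhcru yaysi pzghw qwt ahxxv wso ixahc kybo
Hunk 4: at line 2 remove [qwt,ahxxv,wso] add [igtw,ygtb] -> 7 lines: zhcru yaysi pzghw igtw ygtb ixahc kybo
Hunk 5: at line 1 remove [pzghw,igtw,ygtb] add [kjbqw] -> 5 lines: zhcru yaysi kjbqw ixahc kybo
Hunk 6: at line 1 remove [kjbqw] add [vod] -> 5 lines: zhcru yaysi vod ixahc kybo
Hunk 7: at line 1 remove [yaysi,vod,ixahc] add [yjhcy,fdbo,njvtf] -> 5 lines: zhcru yjhcy fdbo njvtf kybo
Final line 4: njvtf

Answer: njvtf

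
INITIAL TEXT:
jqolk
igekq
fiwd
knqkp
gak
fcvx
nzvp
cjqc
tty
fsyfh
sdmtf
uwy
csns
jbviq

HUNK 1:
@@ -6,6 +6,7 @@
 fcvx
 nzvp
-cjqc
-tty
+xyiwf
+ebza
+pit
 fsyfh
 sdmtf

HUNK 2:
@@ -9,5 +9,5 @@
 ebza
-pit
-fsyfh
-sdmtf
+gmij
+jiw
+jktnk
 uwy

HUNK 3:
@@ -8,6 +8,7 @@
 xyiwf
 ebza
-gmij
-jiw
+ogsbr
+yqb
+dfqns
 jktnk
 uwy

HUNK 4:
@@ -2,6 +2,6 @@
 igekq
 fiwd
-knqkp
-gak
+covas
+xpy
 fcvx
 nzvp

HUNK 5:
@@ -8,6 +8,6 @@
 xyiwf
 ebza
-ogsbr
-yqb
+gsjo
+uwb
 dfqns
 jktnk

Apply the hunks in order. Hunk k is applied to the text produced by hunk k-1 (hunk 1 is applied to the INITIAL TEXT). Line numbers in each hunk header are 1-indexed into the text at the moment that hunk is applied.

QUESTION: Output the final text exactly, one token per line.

Hunk 1: at line 6 remove [cjqc,tty] add [xyiwf,ebza,pit] -> 15 lines: jqolk igekq fiwd knqkp gak fcvx nzvp xyiwf ebza pit fsyfh sdmtf uwy csns jbviq
Hunk 2: at line 9 remove [pit,fsyfh,sdmtf] add [gmij,jiw,jktnk] -> 15 lines: jqolk igekq fiwd knqkp gak fcvx nzvp xyiwf ebza gmij jiw jktnk uwy csns jbviq
Hunk 3: at line 8 remove [gmij,jiw] add [ogsbr,yqb,dfqns] -> 16 lines: jqolk igekq fiwd knqkp gak fcvx nzvp xyiwf ebza ogsbr yqb dfqns jktnk uwy csns jbviq
Hunk 4: at line 2 remove [knqkp,gak] add [covas,xpy] -> 16 lines: jqolk igekq fiwd covas xpy fcvx nzvp xyiwf ebza ogsbr yqb dfqns jktnk uwy csns jbviq
Hunk 5: at line 8 remove [ogsbr,yqb] add [gsjo,uwb] -> 16 lines: jqolk igekq fiwd covas xpy fcvx nzvp xyiwf ebza gsjo uwb dfqns jktnk uwy csns jbviq

Answer: jqolk
igekq
fiwd
covas
xpy
fcvx
nzvp
xyiwf
ebza
gsjo
uwb
dfqns
jktnk
uwy
csns
jbviq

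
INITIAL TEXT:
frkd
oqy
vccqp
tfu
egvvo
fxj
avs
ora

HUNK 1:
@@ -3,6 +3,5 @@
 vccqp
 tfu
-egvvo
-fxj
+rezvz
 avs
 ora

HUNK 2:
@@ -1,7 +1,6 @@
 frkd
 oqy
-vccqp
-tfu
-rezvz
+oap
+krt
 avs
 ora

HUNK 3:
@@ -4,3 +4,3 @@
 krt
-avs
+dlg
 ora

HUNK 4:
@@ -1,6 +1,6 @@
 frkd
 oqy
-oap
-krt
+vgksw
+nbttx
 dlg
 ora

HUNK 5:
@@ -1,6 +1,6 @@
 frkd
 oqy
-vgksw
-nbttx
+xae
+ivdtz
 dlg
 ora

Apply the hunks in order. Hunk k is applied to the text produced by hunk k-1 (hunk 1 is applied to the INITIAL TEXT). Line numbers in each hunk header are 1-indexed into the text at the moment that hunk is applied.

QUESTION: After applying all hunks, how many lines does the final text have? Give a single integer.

Hunk 1: at line 3 remove [egvvo,fxj] add [rezvz] -> 7 lines: frkd oqy vccqp tfu rezvz avs ora
Hunk 2: at line 1 remove [vccqp,tfu,rezvz] add [oap,krt] -> 6 lines: frkd oqy oap krt avs ora
Hunk 3: at line 4 remove [avs] add [dlg] -> 6 lines: frkd oqy oap krt dlg ora
Hunk 4: at line 1 remove [oap,krt] add [vgksw,nbttx] -> 6 lines: frkd oqy vgksw nbttx dlg ora
Hunk 5: at line 1 remove [vgksw,nbttx] add [xae,ivdtz] -> 6 lines: frkd oqy xae ivdtz dlg ora
Final line count: 6

Answer: 6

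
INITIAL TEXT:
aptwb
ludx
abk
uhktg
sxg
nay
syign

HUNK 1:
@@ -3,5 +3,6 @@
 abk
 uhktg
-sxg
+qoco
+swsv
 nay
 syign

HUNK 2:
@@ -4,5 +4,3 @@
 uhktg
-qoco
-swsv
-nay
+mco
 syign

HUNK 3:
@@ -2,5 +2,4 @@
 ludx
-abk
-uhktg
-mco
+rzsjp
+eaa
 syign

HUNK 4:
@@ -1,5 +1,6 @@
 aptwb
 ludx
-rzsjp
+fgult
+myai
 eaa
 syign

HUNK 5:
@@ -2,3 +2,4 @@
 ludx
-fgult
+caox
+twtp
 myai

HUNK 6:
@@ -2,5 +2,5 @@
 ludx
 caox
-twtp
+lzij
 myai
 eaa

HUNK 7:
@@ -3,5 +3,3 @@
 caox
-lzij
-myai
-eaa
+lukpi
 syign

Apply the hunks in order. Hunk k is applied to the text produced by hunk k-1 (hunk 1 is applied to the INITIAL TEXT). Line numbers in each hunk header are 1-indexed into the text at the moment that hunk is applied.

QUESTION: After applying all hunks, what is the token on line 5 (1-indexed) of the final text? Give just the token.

Answer: syign

Derivation:
Hunk 1: at line 3 remove [sxg] add [qoco,swsv] -> 8 lines: aptwb ludx abk uhktg qoco swsv nay syign
Hunk 2: at line 4 remove [qoco,swsv,nay] add [mco] -> 6 lines: aptwb ludx abk uhktg mco syign
Hunk 3: at line 2 remove [abk,uhktg,mco] add [rzsjp,eaa] -> 5 lines: aptwb ludx rzsjp eaa syign
Hunk 4: at line 1 remove [rzsjp] add [fgult,myai] -> 6 lines: aptwb ludx fgult myai eaa syign
Hunk 5: at line 2 remove [fgult] add [caox,twtp] -> 7 lines: aptwb ludx caox twtp myai eaa syign
Hunk 6: at line 2 remove [twtp] add [lzij] -> 7 lines: aptwb ludx caox lzij myai eaa syign
Hunk 7: at line 3 remove [lzij,myai,eaa] add [lukpi] -> 5 lines: aptwb ludx caox lukpi syign
Final line 5: syign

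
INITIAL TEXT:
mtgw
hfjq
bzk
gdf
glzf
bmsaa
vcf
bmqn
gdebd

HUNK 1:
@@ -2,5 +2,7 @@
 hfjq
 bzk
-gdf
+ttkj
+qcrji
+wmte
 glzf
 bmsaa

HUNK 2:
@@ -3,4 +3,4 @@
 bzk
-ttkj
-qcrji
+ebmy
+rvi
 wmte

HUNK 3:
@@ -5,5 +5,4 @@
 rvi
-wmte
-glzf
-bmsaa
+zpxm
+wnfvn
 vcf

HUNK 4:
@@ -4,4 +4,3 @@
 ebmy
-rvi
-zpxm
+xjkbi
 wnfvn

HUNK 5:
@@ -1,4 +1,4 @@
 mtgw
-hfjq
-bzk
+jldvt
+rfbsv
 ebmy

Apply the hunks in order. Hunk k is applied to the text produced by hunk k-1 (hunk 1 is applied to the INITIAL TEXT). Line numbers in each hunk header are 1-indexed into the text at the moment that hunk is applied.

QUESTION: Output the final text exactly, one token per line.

Hunk 1: at line 2 remove [gdf] add [ttkj,qcrji,wmte] -> 11 lines: mtgw hfjq bzk ttkj qcrji wmte glzf bmsaa vcf bmqn gdebd
Hunk 2: at line 3 remove [ttkj,qcrji] add [ebmy,rvi] -> 11 lines: mtgw hfjq bzk ebmy rvi wmte glzf bmsaa vcf bmqn gdebd
Hunk 3: at line 5 remove [wmte,glzf,bmsaa] add [zpxm,wnfvn] -> 10 lines: mtgw hfjq bzk ebmy rvi zpxm wnfvn vcf bmqn gdebd
Hunk 4: at line 4 remove [rvi,zpxm] add [xjkbi] -> 9 lines: mtgw hfjq bzk ebmy xjkbi wnfvn vcf bmqn gdebd
Hunk 5: at line 1 remove [hfjq,bzk] add [jldvt,rfbsv] -> 9 lines: mtgw jldvt rfbsv ebmy xjkbi wnfvn vcf bmqn gdebd

Answer: mtgw
jldvt
rfbsv
ebmy
xjkbi
wnfvn
vcf
bmqn
gdebd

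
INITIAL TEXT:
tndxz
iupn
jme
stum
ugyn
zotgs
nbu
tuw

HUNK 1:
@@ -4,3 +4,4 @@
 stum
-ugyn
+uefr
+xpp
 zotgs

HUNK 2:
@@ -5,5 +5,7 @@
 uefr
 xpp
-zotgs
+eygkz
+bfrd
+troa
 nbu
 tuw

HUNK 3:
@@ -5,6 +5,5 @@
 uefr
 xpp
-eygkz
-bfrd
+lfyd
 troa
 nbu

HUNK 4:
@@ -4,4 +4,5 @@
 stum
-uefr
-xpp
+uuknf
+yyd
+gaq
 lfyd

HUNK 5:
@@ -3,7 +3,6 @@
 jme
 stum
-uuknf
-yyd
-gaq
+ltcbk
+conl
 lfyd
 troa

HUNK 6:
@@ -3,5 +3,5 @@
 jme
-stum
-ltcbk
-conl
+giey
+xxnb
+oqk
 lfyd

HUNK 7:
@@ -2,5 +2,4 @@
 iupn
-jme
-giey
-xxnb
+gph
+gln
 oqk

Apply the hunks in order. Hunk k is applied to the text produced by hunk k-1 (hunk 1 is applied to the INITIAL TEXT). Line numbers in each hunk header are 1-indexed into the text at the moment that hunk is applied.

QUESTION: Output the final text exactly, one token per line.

Hunk 1: at line 4 remove [ugyn] add [uefr,xpp] -> 9 lines: tndxz iupn jme stum uefr xpp zotgs nbu tuw
Hunk 2: at line 5 remove [zotgs] add [eygkz,bfrd,troa] -> 11 lines: tndxz iupn jme stum uefr xpp eygkz bfrd troa nbu tuw
Hunk 3: at line 5 remove [eygkz,bfrd] add [lfyd] -> 10 lines: tndxz iupn jme stum uefr xpp lfyd troa nbu tuw
Hunk 4: at line 4 remove [uefr,xpp] add [uuknf,yyd,gaq] -> 11 lines: tndxz iupn jme stum uuknf yyd gaq lfyd troa nbu tuw
Hunk 5: at line 3 remove [uuknf,yyd,gaq] add [ltcbk,conl] -> 10 lines: tndxz iupn jme stum ltcbk conl lfyd troa nbu tuw
Hunk 6: at line 3 remove [stum,ltcbk,conl] add [giey,xxnb,oqk] -> 10 lines: tndxz iupn jme giey xxnb oqk lfyd troa nbu tuw
Hunk 7: at line 2 remove [jme,giey,xxnb] add [gph,gln] -> 9 lines: tndxz iupn gph gln oqk lfyd troa nbu tuw

Answer: tndxz
iupn
gph
gln
oqk
lfyd
troa
nbu
tuw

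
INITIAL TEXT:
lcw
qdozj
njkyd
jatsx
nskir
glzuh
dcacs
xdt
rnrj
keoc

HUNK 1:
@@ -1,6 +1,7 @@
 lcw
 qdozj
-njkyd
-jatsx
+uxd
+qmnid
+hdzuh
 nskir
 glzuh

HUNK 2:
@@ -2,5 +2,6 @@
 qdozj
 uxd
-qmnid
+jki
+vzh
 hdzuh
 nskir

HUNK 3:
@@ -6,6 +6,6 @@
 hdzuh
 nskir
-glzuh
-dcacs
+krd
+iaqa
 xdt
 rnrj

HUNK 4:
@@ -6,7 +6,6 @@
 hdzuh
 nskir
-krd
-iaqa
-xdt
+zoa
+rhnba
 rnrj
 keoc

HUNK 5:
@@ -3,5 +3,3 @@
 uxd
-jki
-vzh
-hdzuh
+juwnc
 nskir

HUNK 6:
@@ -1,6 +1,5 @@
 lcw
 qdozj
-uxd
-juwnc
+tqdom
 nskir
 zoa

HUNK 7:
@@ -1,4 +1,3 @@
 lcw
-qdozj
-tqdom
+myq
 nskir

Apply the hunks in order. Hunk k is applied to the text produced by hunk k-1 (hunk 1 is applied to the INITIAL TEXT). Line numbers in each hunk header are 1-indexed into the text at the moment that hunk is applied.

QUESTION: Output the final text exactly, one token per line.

Hunk 1: at line 1 remove [njkyd,jatsx] add [uxd,qmnid,hdzuh] -> 11 lines: lcw qdozj uxd qmnid hdzuh nskir glzuh dcacs xdt rnrj keoc
Hunk 2: at line 2 remove [qmnid] add [jki,vzh] -> 12 lines: lcw qdozj uxd jki vzh hdzuh nskir glzuh dcacs xdt rnrj keoc
Hunk 3: at line 6 remove [glzuh,dcacs] add [krd,iaqa] -> 12 lines: lcw qdozj uxd jki vzh hdzuh nskir krd iaqa xdt rnrj keoc
Hunk 4: at line 6 remove [krd,iaqa,xdt] add [zoa,rhnba] -> 11 lines: lcw qdozj uxd jki vzh hdzuh nskir zoa rhnba rnrj keoc
Hunk 5: at line 3 remove [jki,vzh,hdzuh] add [juwnc] -> 9 lines: lcw qdozj uxd juwnc nskir zoa rhnba rnrj keoc
Hunk 6: at line 1 remove [uxd,juwnc] add [tqdom] -> 8 lines: lcw qdozj tqdom nskir zoa rhnba rnrj keoc
Hunk 7: at line 1 remove [qdozj,tqdom] add [myq] -> 7 lines: lcw myq nskir zoa rhnba rnrj keoc

Answer: lcw
myq
nskir
zoa
rhnba
rnrj
keoc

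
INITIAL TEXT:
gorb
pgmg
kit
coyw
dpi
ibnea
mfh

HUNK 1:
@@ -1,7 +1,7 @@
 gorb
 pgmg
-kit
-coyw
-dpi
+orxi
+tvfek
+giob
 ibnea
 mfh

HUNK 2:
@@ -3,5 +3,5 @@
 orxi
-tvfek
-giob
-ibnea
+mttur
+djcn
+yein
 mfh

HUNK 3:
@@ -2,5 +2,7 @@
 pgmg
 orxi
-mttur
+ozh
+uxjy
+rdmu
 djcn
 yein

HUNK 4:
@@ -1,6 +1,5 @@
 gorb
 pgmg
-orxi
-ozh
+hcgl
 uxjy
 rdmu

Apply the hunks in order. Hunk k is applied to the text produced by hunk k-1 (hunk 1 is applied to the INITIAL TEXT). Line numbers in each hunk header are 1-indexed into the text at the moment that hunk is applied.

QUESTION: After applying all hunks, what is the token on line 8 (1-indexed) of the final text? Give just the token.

Answer: mfh

Derivation:
Hunk 1: at line 1 remove [kit,coyw,dpi] add [orxi,tvfek,giob] -> 7 lines: gorb pgmg orxi tvfek giob ibnea mfh
Hunk 2: at line 3 remove [tvfek,giob,ibnea] add [mttur,djcn,yein] -> 7 lines: gorb pgmg orxi mttur djcn yein mfh
Hunk 3: at line 2 remove [mttur] add [ozh,uxjy,rdmu] -> 9 lines: gorb pgmg orxi ozh uxjy rdmu djcn yein mfh
Hunk 4: at line 1 remove [orxi,ozh] add [hcgl] -> 8 lines: gorb pgmg hcgl uxjy rdmu djcn yein mfh
Final line 8: mfh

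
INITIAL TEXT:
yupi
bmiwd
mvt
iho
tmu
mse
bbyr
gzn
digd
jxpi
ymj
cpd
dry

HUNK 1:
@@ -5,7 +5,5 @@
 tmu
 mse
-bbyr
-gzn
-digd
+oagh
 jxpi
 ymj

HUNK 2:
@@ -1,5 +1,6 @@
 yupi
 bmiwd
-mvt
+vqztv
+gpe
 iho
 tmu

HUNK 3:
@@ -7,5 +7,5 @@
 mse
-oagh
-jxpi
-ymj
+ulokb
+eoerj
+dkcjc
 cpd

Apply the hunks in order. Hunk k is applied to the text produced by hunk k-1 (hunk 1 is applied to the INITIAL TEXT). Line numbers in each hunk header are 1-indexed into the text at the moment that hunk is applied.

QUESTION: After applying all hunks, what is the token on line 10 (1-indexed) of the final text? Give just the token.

Hunk 1: at line 5 remove [bbyr,gzn,digd] add [oagh] -> 11 lines: yupi bmiwd mvt iho tmu mse oagh jxpi ymj cpd dry
Hunk 2: at line 1 remove [mvt] add [vqztv,gpe] -> 12 lines: yupi bmiwd vqztv gpe iho tmu mse oagh jxpi ymj cpd dry
Hunk 3: at line 7 remove [oagh,jxpi,ymj] add [ulokb,eoerj,dkcjc] -> 12 lines: yupi bmiwd vqztv gpe iho tmu mse ulokb eoerj dkcjc cpd dry
Final line 10: dkcjc

Answer: dkcjc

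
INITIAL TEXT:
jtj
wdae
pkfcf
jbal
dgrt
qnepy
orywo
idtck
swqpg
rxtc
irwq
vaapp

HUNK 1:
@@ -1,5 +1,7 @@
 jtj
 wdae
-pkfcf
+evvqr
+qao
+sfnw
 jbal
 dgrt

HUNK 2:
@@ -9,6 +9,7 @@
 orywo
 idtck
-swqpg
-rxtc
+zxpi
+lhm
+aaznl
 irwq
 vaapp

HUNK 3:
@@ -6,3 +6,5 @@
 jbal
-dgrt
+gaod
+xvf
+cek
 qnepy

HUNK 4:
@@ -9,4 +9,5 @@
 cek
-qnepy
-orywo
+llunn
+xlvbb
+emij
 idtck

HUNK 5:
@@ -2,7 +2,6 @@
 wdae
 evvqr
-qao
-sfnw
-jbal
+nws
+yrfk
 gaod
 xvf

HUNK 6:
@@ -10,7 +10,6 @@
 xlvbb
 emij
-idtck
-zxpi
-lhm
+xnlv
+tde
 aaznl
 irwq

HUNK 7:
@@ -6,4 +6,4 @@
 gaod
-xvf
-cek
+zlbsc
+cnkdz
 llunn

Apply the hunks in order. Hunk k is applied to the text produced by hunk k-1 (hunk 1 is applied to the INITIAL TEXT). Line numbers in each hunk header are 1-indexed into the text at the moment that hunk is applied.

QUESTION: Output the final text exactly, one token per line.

Answer: jtj
wdae
evvqr
nws
yrfk
gaod
zlbsc
cnkdz
llunn
xlvbb
emij
xnlv
tde
aaznl
irwq
vaapp

Derivation:
Hunk 1: at line 1 remove [pkfcf] add [evvqr,qao,sfnw] -> 14 lines: jtj wdae evvqr qao sfnw jbal dgrt qnepy orywo idtck swqpg rxtc irwq vaapp
Hunk 2: at line 9 remove [swqpg,rxtc] add [zxpi,lhm,aaznl] -> 15 lines: jtj wdae evvqr qao sfnw jbal dgrt qnepy orywo idtck zxpi lhm aaznl irwq vaapp
Hunk 3: at line 6 remove [dgrt] add [gaod,xvf,cek] -> 17 lines: jtj wdae evvqr qao sfnw jbal gaod xvf cek qnepy orywo idtck zxpi lhm aaznl irwq vaapp
Hunk 4: at line 9 remove [qnepy,orywo] add [llunn,xlvbb,emij] -> 18 lines: jtj wdae evvqr qao sfnw jbal gaod xvf cek llunn xlvbb emij idtck zxpi lhm aaznl irwq vaapp
Hunk 5: at line 2 remove [qao,sfnw,jbal] add [nws,yrfk] -> 17 lines: jtj wdae evvqr nws yrfk gaod xvf cek llunn xlvbb emij idtck zxpi lhm aaznl irwq vaapp
Hunk 6: at line 10 remove [idtck,zxpi,lhm] add [xnlv,tde] -> 16 lines: jtj wdae evvqr nws yrfk gaod xvf cek llunn xlvbb emij xnlv tde aaznl irwq vaapp
Hunk 7: at line 6 remove [xvf,cek] add [zlbsc,cnkdz] -> 16 lines: jtj wdae evvqr nws yrfk gaod zlbsc cnkdz llunn xlvbb emij xnlv tde aaznl irwq vaapp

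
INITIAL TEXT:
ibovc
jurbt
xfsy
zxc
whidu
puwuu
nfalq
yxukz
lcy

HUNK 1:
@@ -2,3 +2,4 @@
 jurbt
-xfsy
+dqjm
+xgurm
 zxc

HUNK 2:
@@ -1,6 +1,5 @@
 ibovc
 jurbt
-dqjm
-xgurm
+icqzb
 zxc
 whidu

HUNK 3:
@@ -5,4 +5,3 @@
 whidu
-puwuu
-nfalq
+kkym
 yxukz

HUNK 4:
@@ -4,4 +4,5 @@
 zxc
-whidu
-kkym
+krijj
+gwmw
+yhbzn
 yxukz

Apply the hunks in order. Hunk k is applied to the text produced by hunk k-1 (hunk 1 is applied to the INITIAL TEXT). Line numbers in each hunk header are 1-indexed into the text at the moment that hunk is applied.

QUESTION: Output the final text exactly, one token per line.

Answer: ibovc
jurbt
icqzb
zxc
krijj
gwmw
yhbzn
yxukz
lcy

Derivation:
Hunk 1: at line 2 remove [xfsy] add [dqjm,xgurm] -> 10 lines: ibovc jurbt dqjm xgurm zxc whidu puwuu nfalq yxukz lcy
Hunk 2: at line 1 remove [dqjm,xgurm] add [icqzb] -> 9 lines: ibovc jurbt icqzb zxc whidu puwuu nfalq yxukz lcy
Hunk 3: at line 5 remove [puwuu,nfalq] add [kkym] -> 8 lines: ibovc jurbt icqzb zxc whidu kkym yxukz lcy
Hunk 4: at line 4 remove [whidu,kkym] add [krijj,gwmw,yhbzn] -> 9 lines: ibovc jurbt icqzb zxc krijj gwmw yhbzn yxukz lcy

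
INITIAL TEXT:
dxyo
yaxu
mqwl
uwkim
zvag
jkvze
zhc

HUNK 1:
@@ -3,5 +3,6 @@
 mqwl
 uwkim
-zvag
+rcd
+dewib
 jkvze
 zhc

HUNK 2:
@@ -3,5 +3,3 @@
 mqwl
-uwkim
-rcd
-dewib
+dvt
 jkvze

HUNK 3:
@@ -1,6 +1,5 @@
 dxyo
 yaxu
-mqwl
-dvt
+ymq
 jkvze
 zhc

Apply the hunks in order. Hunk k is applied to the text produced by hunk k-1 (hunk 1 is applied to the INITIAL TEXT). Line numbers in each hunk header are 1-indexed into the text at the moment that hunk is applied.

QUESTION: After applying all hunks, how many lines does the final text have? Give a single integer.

Hunk 1: at line 3 remove [zvag] add [rcd,dewib] -> 8 lines: dxyo yaxu mqwl uwkim rcd dewib jkvze zhc
Hunk 2: at line 3 remove [uwkim,rcd,dewib] add [dvt] -> 6 lines: dxyo yaxu mqwl dvt jkvze zhc
Hunk 3: at line 1 remove [mqwl,dvt] add [ymq] -> 5 lines: dxyo yaxu ymq jkvze zhc
Final line count: 5

Answer: 5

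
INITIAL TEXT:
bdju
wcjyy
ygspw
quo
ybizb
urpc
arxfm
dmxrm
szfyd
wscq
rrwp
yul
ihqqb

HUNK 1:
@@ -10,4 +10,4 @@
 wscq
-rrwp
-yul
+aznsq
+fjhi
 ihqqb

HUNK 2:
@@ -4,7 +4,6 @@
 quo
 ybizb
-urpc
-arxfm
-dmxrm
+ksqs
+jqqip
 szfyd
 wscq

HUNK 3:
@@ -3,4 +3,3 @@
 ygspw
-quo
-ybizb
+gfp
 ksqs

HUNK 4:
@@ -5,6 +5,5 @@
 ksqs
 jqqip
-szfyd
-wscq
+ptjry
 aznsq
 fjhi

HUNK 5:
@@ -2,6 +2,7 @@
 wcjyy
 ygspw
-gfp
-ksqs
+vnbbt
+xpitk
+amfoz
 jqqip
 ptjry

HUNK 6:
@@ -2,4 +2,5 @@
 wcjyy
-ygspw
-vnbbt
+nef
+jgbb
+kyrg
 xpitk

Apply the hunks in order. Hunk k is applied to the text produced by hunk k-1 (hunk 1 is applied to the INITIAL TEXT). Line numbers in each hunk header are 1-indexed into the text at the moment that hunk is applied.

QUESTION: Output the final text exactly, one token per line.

Hunk 1: at line 10 remove [rrwp,yul] add [aznsq,fjhi] -> 13 lines: bdju wcjyy ygspw quo ybizb urpc arxfm dmxrm szfyd wscq aznsq fjhi ihqqb
Hunk 2: at line 4 remove [urpc,arxfm,dmxrm] add [ksqs,jqqip] -> 12 lines: bdju wcjyy ygspw quo ybizb ksqs jqqip szfyd wscq aznsq fjhi ihqqb
Hunk 3: at line 3 remove [quo,ybizb] add [gfp] -> 11 lines: bdju wcjyy ygspw gfp ksqs jqqip szfyd wscq aznsq fjhi ihqqb
Hunk 4: at line 5 remove [szfyd,wscq] add [ptjry] -> 10 lines: bdju wcjyy ygspw gfp ksqs jqqip ptjry aznsq fjhi ihqqb
Hunk 5: at line 2 remove [gfp,ksqs] add [vnbbt,xpitk,amfoz] -> 11 lines: bdju wcjyy ygspw vnbbt xpitk amfoz jqqip ptjry aznsq fjhi ihqqb
Hunk 6: at line 2 remove [ygspw,vnbbt] add [nef,jgbb,kyrg] -> 12 lines: bdju wcjyy nef jgbb kyrg xpitk amfoz jqqip ptjry aznsq fjhi ihqqb

Answer: bdju
wcjyy
nef
jgbb
kyrg
xpitk
amfoz
jqqip
ptjry
aznsq
fjhi
ihqqb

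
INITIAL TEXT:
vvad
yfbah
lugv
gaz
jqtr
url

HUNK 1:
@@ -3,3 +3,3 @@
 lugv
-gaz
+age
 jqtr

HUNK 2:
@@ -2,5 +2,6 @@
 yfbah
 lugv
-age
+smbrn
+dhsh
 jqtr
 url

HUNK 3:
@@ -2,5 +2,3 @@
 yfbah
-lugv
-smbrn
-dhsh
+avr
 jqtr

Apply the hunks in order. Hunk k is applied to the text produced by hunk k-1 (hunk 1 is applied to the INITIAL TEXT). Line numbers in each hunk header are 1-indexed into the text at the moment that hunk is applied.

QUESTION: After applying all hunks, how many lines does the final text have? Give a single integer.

Hunk 1: at line 3 remove [gaz] add [age] -> 6 lines: vvad yfbah lugv age jqtr url
Hunk 2: at line 2 remove [age] add [smbrn,dhsh] -> 7 lines: vvad yfbah lugv smbrn dhsh jqtr url
Hunk 3: at line 2 remove [lugv,smbrn,dhsh] add [avr] -> 5 lines: vvad yfbah avr jqtr url
Final line count: 5

Answer: 5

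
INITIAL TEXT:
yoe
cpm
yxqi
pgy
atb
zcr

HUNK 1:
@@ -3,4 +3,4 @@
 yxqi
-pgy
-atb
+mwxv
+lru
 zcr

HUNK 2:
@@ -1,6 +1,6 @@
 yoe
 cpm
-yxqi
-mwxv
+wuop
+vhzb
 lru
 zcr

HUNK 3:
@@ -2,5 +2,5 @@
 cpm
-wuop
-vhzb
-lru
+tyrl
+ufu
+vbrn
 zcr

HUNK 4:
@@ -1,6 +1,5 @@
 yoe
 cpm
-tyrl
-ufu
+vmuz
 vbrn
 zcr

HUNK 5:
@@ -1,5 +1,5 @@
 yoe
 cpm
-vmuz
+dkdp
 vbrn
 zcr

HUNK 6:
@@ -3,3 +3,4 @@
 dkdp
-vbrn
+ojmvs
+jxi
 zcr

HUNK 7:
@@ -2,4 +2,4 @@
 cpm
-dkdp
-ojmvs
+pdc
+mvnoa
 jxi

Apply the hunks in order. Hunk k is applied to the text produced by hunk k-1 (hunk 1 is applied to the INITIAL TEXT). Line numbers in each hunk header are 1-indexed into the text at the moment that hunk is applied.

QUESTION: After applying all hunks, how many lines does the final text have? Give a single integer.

Hunk 1: at line 3 remove [pgy,atb] add [mwxv,lru] -> 6 lines: yoe cpm yxqi mwxv lru zcr
Hunk 2: at line 1 remove [yxqi,mwxv] add [wuop,vhzb] -> 6 lines: yoe cpm wuop vhzb lru zcr
Hunk 3: at line 2 remove [wuop,vhzb,lru] add [tyrl,ufu,vbrn] -> 6 lines: yoe cpm tyrl ufu vbrn zcr
Hunk 4: at line 1 remove [tyrl,ufu] add [vmuz] -> 5 lines: yoe cpm vmuz vbrn zcr
Hunk 5: at line 1 remove [vmuz] add [dkdp] -> 5 lines: yoe cpm dkdp vbrn zcr
Hunk 6: at line 3 remove [vbrn] add [ojmvs,jxi] -> 6 lines: yoe cpm dkdp ojmvs jxi zcr
Hunk 7: at line 2 remove [dkdp,ojmvs] add [pdc,mvnoa] -> 6 lines: yoe cpm pdc mvnoa jxi zcr
Final line count: 6

Answer: 6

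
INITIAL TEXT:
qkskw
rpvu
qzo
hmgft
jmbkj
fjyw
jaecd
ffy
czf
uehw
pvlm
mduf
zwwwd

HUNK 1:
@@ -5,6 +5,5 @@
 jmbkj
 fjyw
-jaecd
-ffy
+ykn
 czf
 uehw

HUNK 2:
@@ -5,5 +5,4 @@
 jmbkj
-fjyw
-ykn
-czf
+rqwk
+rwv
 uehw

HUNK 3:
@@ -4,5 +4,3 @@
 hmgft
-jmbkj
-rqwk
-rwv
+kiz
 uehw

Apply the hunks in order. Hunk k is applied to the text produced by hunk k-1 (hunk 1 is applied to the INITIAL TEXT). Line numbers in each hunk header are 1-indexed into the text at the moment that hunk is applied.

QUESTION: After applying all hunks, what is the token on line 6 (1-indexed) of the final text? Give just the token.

Answer: uehw

Derivation:
Hunk 1: at line 5 remove [jaecd,ffy] add [ykn] -> 12 lines: qkskw rpvu qzo hmgft jmbkj fjyw ykn czf uehw pvlm mduf zwwwd
Hunk 2: at line 5 remove [fjyw,ykn,czf] add [rqwk,rwv] -> 11 lines: qkskw rpvu qzo hmgft jmbkj rqwk rwv uehw pvlm mduf zwwwd
Hunk 3: at line 4 remove [jmbkj,rqwk,rwv] add [kiz] -> 9 lines: qkskw rpvu qzo hmgft kiz uehw pvlm mduf zwwwd
Final line 6: uehw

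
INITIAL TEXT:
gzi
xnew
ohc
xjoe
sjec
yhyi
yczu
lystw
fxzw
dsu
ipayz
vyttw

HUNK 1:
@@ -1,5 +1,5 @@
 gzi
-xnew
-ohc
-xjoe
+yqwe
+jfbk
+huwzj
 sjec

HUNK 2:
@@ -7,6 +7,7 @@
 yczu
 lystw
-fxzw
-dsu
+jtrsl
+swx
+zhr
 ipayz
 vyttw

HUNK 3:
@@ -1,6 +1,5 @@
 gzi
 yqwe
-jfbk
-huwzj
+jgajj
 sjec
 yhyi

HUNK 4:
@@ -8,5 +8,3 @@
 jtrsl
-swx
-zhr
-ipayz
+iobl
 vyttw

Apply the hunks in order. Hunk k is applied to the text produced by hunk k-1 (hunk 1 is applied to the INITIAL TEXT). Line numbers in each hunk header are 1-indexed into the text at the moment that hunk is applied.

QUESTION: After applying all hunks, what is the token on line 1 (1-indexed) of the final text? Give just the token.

Answer: gzi

Derivation:
Hunk 1: at line 1 remove [xnew,ohc,xjoe] add [yqwe,jfbk,huwzj] -> 12 lines: gzi yqwe jfbk huwzj sjec yhyi yczu lystw fxzw dsu ipayz vyttw
Hunk 2: at line 7 remove [fxzw,dsu] add [jtrsl,swx,zhr] -> 13 lines: gzi yqwe jfbk huwzj sjec yhyi yczu lystw jtrsl swx zhr ipayz vyttw
Hunk 3: at line 1 remove [jfbk,huwzj] add [jgajj] -> 12 lines: gzi yqwe jgajj sjec yhyi yczu lystw jtrsl swx zhr ipayz vyttw
Hunk 4: at line 8 remove [swx,zhr,ipayz] add [iobl] -> 10 lines: gzi yqwe jgajj sjec yhyi yczu lystw jtrsl iobl vyttw
Final line 1: gzi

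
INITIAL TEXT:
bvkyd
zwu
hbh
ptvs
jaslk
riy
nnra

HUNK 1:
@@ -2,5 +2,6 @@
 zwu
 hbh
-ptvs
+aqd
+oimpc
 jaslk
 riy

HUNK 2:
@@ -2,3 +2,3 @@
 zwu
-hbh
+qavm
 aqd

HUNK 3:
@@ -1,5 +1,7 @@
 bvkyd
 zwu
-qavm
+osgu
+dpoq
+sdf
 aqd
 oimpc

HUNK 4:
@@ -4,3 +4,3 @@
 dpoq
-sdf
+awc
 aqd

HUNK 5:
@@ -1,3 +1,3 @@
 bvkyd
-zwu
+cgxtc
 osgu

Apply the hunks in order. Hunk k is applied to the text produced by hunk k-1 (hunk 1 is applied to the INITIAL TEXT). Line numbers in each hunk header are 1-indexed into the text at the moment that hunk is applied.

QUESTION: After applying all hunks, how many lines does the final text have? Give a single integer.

Hunk 1: at line 2 remove [ptvs] add [aqd,oimpc] -> 8 lines: bvkyd zwu hbh aqd oimpc jaslk riy nnra
Hunk 2: at line 2 remove [hbh] add [qavm] -> 8 lines: bvkyd zwu qavm aqd oimpc jaslk riy nnra
Hunk 3: at line 1 remove [qavm] add [osgu,dpoq,sdf] -> 10 lines: bvkyd zwu osgu dpoq sdf aqd oimpc jaslk riy nnra
Hunk 4: at line 4 remove [sdf] add [awc] -> 10 lines: bvkyd zwu osgu dpoq awc aqd oimpc jaslk riy nnra
Hunk 5: at line 1 remove [zwu] add [cgxtc] -> 10 lines: bvkyd cgxtc osgu dpoq awc aqd oimpc jaslk riy nnra
Final line count: 10

Answer: 10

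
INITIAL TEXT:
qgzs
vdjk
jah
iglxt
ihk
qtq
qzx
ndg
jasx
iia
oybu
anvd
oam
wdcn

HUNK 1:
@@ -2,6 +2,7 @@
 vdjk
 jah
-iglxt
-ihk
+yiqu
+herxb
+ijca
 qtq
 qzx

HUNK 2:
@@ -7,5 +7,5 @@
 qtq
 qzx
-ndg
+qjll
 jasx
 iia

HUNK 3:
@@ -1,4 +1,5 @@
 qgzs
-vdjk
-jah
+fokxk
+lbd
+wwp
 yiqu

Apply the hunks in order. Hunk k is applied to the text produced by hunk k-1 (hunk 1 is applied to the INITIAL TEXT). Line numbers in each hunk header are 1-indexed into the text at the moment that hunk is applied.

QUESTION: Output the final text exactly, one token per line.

Answer: qgzs
fokxk
lbd
wwp
yiqu
herxb
ijca
qtq
qzx
qjll
jasx
iia
oybu
anvd
oam
wdcn

Derivation:
Hunk 1: at line 2 remove [iglxt,ihk] add [yiqu,herxb,ijca] -> 15 lines: qgzs vdjk jah yiqu herxb ijca qtq qzx ndg jasx iia oybu anvd oam wdcn
Hunk 2: at line 7 remove [ndg] add [qjll] -> 15 lines: qgzs vdjk jah yiqu herxb ijca qtq qzx qjll jasx iia oybu anvd oam wdcn
Hunk 3: at line 1 remove [vdjk,jah] add [fokxk,lbd,wwp] -> 16 lines: qgzs fokxk lbd wwp yiqu herxb ijca qtq qzx qjll jasx iia oybu anvd oam wdcn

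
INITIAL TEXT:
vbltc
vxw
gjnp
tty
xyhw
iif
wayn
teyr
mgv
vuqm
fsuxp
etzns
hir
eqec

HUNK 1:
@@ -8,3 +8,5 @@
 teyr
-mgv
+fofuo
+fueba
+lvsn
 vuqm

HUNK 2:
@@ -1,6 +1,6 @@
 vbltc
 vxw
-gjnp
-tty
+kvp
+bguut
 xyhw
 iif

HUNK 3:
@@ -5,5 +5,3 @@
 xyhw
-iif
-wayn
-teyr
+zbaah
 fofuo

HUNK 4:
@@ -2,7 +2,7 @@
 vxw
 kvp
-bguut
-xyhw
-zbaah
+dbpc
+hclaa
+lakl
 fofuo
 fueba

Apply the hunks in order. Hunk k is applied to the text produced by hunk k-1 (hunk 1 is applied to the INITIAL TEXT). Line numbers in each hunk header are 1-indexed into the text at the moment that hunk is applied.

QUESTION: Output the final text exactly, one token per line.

Answer: vbltc
vxw
kvp
dbpc
hclaa
lakl
fofuo
fueba
lvsn
vuqm
fsuxp
etzns
hir
eqec

Derivation:
Hunk 1: at line 8 remove [mgv] add [fofuo,fueba,lvsn] -> 16 lines: vbltc vxw gjnp tty xyhw iif wayn teyr fofuo fueba lvsn vuqm fsuxp etzns hir eqec
Hunk 2: at line 1 remove [gjnp,tty] add [kvp,bguut] -> 16 lines: vbltc vxw kvp bguut xyhw iif wayn teyr fofuo fueba lvsn vuqm fsuxp etzns hir eqec
Hunk 3: at line 5 remove [iif,wayn,teyr] add [zbaah] -> 14 lines: vbltc vxw kvp bguut xyhw zbaah fofuo fueba lvsn vuqm fsuxp etzns hir eqec
Hunk 4: at line 2 remove [bguut,xyhw,zbaah] add [dbpc,hclaa,lakl] -> 14 lines: vbltc vxw kvp dbpc hclaa lakl fofuo fueba lvsn vuqm fsuxp etzns hir eqec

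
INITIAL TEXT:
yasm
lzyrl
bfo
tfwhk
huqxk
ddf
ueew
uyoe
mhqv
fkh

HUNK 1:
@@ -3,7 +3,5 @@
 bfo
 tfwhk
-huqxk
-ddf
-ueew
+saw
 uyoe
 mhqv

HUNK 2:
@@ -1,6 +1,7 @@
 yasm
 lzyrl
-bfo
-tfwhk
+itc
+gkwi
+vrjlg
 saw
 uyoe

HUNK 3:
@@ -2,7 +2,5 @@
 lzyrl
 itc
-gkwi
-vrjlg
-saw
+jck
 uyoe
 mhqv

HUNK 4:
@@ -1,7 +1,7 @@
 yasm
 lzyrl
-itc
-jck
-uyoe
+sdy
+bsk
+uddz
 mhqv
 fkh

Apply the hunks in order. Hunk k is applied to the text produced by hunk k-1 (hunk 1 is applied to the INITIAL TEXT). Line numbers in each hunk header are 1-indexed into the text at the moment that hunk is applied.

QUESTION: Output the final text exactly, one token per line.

Answer: yasm
lzyrl
sdy
bsk
uddz
mhqv
fkh

Derivation:
Hunk 1: at line 3 remove [huqxk,ddf,ueew] add [saw] -> 8 lines: yasm lzyrl bfo tfwhk saw uyoe mhqv fkh
Hunk 2: at line 1 remove [bfo,tfwhk] add [itc,gkwi,vrjlg] -> 9 lines: yasm lzyrl itc gkwi vrjlg saw uyoe mhqv fkh
Hunk 3: at line 2 remove [gkwi,vrjlg,saw] add [jck] -> 7 lines: yasm lzyrl itc jck uyoe mhqv fkh
Hunk 4: at line 1 remove [itc,jck,uyoe] add [sdy,bsk,uddz] -> 7 lines: yasm lzyrl sdy bsk uddz mhqv fkh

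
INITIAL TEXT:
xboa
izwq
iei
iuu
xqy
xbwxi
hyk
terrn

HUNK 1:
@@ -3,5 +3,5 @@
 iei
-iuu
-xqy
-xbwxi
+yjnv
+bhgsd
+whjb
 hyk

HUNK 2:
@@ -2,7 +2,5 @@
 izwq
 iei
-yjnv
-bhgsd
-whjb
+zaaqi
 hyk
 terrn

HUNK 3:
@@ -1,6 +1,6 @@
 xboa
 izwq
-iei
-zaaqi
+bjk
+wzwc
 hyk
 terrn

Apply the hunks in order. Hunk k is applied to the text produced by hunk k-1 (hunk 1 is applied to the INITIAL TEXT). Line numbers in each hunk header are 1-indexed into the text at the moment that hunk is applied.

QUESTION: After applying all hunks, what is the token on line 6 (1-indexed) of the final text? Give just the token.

Answer: terrn

Derivation:
Hunk 1: at line 3 remove [iuu,xqy,xbwxi] add [yjnv,bhgsd,whjb] -> 8 lines: xboa izwq iei yjnv bhgsd whjb hyk terrn
Hunk 2: at line 2 remove [yjnv,bhgsd,whjb] add [zaaqi] -> 6 lines: xboa izwq iei zaaqi hyk terrn
Hunk 3: at line 1 remove [iei,zaaqi] add [bjk,wzwc] -> 6 lines: xboa izwq bjk wzwc hyk terrn
Final line 6: terrn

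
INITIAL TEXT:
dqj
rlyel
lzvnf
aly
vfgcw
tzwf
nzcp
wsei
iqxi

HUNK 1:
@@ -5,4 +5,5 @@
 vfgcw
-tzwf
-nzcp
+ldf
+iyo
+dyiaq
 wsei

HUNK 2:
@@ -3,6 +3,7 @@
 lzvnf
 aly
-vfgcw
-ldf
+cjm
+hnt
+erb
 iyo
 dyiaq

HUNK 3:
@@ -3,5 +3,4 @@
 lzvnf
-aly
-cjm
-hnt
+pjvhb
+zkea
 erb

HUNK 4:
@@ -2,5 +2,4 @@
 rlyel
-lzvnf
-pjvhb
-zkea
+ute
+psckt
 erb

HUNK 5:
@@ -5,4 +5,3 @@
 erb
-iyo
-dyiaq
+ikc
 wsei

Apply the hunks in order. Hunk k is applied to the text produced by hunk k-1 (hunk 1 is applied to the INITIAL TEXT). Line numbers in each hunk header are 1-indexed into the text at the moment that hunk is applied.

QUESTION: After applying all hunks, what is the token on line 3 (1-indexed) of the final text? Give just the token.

Answer: ute

Derivation:
Hunk 1: at line 5 remove [tzwf,nzcp] add [ldf,iyo,dyiaq] -> 10 lines: dqj rlyel lzvnf aly vfgcw ldf iyo dyiaq wsei iqxi
Hunk 2: at line 3 remove [vfgcw,ldf] add [cjm,hnt,erb] -> 11 lines: dqj rlyel lzvnf aly cjm hnt erb iyo dyiaq wsei iqxi
Hunk 3: at line 3 remove [aly,cjm,hnt] add [pjvhb,zkea] -> 10 lines: dqj rlyel lzvnf pjvhb zkea erb iyo dyiaq wsei iqxi
Hunk 4: at line 2 remove [lzvnf,pjvhb,zkea] add [ute,psckt] -> 9 lines: dqj rlyel ute psckt erb iyo dyiaq wsei iqxi
Hunk 5: at line 5 remove [iyo,dyiaq] add [ikc] -> 8 lines: dqj rlyel ute psckt erb ikc wsei iqxi
Final line 3: ute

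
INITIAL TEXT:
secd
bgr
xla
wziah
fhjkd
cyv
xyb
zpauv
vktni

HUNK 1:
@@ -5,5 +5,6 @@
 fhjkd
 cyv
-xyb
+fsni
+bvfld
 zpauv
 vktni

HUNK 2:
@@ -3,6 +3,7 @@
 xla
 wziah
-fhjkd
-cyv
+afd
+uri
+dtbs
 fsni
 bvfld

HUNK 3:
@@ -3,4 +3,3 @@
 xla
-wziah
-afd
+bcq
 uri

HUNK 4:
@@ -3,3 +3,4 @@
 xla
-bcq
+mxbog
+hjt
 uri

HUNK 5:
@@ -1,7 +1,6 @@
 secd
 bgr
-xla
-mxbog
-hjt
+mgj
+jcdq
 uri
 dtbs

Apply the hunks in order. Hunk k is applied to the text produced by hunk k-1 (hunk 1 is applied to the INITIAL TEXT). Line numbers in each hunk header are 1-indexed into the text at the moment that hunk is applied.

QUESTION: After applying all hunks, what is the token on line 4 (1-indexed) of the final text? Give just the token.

Hunk 1: at line 5 remove [xyb] add [fsni,bvfld] -> 10 lines: secd bgr xla wziah fhjkd cyv fsni bvfld zpauv vktni
Hunk 2: at line 3 remove [fhjkd,cyv] add [afd,uri,dtbs] -> 11 lines: secd bgr xla wziah afd uri dtbs fsni bvfld zpauv vktni
Hunk 3: at line 3 remove [wziah,afd] add [bcq] -> 10 lines: secd bgr xla bcq uri dtbs fsni bvfld zpauv vktni
Hunk 4: at line 3 remove [bcq] add [mxbog,hjt] -> 11 lines: secd bgr xla mxbog hjt uri dtbs fsni bvfld zpauv vktni
Hunk 5: at line 1 remove [xla,mxbog,hjt] add [mgj,jcdq] -> 10 lines: secd bgr mgj jcdq uri dtbs fsni bvfld zpauv vktni
Final line 4: jcdq

Answer: jcdq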